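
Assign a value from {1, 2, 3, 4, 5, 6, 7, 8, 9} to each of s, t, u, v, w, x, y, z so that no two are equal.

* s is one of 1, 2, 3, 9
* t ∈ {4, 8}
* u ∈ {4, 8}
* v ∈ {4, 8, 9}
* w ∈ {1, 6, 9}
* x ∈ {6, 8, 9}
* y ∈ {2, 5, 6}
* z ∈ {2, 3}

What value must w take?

Among the 8 variables, 5 fits only y (and all 8 values in {1, 2, 3, 4, 5, 6, 8, 9} must be used), so y = 5.
t and u between them cover only {4, 8} — a naked pair. Remove those values from v, x.
That leaves v = 9. Remove 9 from s, w, x.
x must be 6 (only option left). Remove 6 from w.
So w = 1.

1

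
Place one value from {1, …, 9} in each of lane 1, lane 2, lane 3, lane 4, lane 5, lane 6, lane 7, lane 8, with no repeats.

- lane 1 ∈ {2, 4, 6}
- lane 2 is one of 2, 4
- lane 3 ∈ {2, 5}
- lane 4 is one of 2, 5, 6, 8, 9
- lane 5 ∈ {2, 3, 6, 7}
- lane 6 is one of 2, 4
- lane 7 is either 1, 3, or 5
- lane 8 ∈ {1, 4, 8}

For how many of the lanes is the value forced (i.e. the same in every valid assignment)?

The 2 variables lane 2 and lane 6 are confined to {2, 4}, which locks those values in; drop them from lane 1, lane 3, lane 4, lane 5, lane 8.
lane 1 must be 6 (only option left). Remove 6 from lane 4, lane 5.
That leaves lane 3 = 5. Strike 5 from lane 4, lane 7.
Determined: lane 1=6, lane 3=5. The other lanes each still have more than one consistent value. That makes 2.

2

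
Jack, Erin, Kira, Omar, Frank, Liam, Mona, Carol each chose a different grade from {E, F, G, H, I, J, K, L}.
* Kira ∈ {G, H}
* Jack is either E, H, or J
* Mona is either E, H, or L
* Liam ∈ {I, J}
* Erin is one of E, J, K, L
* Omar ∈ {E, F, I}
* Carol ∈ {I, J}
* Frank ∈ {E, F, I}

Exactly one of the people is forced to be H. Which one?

Among the 8 variables, G fits only Kira (and all 8 values in {E, F, G, H, I, J, K, L} must be used), so Kira = G.
The 7 still-open variables draw from only 7 values {E, F, H, I, J, K, L}, so each is used; only Erin can be K, hence Erin = K.
Among the 6 still-open variables, L fits only Mona (and all 6 values in {E, F, H, I, J, L} must be used), so Mona = L.
The 5 still-open variables draw from only 5 values {E, F, H, I, J}, so each is used; only Jack can be H, hence Jack = H.

Jack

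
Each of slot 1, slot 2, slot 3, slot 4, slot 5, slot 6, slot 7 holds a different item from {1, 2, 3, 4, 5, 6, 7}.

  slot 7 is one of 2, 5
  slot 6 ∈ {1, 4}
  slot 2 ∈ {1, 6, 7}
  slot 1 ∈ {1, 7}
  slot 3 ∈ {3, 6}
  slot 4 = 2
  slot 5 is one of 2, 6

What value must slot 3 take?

3

slot 4 must be 2 (only option left). Remove 2 from slot 5, slot 7.
slot 5 has just one choice, so slot 5 = 6. So slot 2, slot 3 can't be 6.
So slot 3 = 3.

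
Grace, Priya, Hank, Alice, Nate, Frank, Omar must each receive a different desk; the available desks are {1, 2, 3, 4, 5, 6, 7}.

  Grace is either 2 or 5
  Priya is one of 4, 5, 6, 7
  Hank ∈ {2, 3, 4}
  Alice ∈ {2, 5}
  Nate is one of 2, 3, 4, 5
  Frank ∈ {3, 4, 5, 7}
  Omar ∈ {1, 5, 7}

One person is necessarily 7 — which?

Frank

Among the 7 variables, 1 fits only Omar (and all 7 values in {1, 2, 3, 4, 5, 6, 7} must be used), so Omar = 1.
The 6 still-open variables together cover exactly {2, 3, 4, 5, 6, 7} — 6 values for 6 variables — and 6 appears only in Priya's list, so Priya = 6.
Among the 5 still-open variables, 7 fits only Frank (and all 5 values in {2, 3, 4, 5, 7} must be used), so Frank = 7.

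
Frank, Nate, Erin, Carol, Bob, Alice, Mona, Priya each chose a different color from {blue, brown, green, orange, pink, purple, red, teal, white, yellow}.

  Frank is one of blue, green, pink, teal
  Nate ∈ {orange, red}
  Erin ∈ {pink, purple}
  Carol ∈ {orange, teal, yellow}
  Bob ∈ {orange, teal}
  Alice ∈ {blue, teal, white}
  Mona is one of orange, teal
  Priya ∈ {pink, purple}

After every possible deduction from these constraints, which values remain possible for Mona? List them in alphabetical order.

orange, teal

Erin and Priya share exactly the 2 values {pink, purple}; by pigeonhole those values go to them, so strike pink, purple from Frank.
Bob and Mona share exactly the 2 values {orange, teal}; by pigeonhole those values go to them, so strike orange, teal from Frank, Nate, Carol, Alice.
That leaves Nate = red.
That leaves Carol = yellow.
No further eliminations apply; Mona can still be any of orange, teal.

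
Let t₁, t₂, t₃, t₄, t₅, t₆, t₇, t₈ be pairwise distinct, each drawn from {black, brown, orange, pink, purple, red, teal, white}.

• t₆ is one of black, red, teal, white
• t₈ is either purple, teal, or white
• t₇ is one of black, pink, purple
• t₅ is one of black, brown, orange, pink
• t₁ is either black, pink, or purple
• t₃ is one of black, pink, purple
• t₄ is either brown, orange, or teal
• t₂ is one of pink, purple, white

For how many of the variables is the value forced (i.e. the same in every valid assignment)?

Among the 8 variables, red fits only t₆ (and all 8 values in {black, brown, orange, pink, purple, red, teal, white} must be used), so t₆ = red.
The 3 variables t₁, t₃, t₇ are confined to {black, pink, purple}, which locks those values in; drop them from t₂, t₅, t₈.
That leaves t₂ = white. Eliminate white elsewhere: t₈.
That leaves t₈ = teal. Eliminate teal elsewhere: t₄.
Determined: t₂=white, t₆=red, t₈=teal. The other variables each still have more than one consistent value. That makes 3.

3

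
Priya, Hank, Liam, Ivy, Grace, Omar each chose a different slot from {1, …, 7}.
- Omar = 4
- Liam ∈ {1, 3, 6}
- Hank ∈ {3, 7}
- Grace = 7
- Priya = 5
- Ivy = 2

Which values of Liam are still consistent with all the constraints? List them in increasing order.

1, 6

Priya must be 5 (only option left).
Ivy must be 2 (only option left).
That leaves Grace = 7. So Hank can't be 7.
Omar's domain is down to {4}, so Omar = 4.
Hank must be 3 (only option left). So Liam can't be 3.
No further eliminations apply; Liam can still be any of 1, 6.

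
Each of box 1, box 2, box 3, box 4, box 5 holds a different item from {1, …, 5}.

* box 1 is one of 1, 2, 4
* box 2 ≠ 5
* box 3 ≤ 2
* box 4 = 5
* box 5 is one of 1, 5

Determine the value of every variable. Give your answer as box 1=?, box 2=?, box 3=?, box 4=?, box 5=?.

box 4 must be 5 (only option left). So box 5 can't be 5.
That leaves box 5 = 1. So box 1, box 2, box 3 can't be 1.
box 3 has just one choice, so box 3 = 2. Remove 2 from box 1, box 2.
box 1's domain is down to {4}, so box 1 = 4. Eliminate 4 elsewhere: box 2.
box 2 must be 3 (only option left).

box 1=4, box 2=3, box 3=2, box 4=5, box 5=1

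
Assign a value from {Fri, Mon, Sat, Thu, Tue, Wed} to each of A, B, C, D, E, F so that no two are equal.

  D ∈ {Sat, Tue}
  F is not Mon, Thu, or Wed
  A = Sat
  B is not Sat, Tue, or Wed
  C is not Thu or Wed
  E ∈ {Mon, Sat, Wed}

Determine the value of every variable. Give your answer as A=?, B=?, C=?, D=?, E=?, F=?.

A must be Sat (only option left). So C, D, E, F can't be Sat.
That leaves D = Tue. So C, F can't be Tue.
F must be Fri (only option left). Strike Fri from B, C.
C's domain is down to {Mon}, so C = Mon. Eliminate Mon elsewhere: B, E.
E has just one choice, so E = Wed.
B must be Thu (only option left).

A=Sat, B=Thu, C=Mon, D=Tue, E=Wed, F=Fri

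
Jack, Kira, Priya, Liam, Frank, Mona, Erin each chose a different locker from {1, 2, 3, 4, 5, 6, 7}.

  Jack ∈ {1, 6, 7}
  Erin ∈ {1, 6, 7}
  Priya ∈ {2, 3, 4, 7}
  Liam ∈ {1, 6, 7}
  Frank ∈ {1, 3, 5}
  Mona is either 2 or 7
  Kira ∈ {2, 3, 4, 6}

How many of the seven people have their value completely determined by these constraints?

2

The 7 variables draw from only 7 values {1, 2, 3, 4, 5, 6, 7}, so each is used; only Frank can be 5, hence Frank = 5.
Jack, Liam, Erin share exactly the 3 values {1, 6, 7}; by pigeonhole those values go to them, so strike 1, 6, 7 from Kira, Priya, Mona.
That leaves Mona = 2. Eliminate 2 elsewhere: Kira, Priya.
Determined: Frank=5, Mona=2. The other people each still have more than one consistent value. That makes 2.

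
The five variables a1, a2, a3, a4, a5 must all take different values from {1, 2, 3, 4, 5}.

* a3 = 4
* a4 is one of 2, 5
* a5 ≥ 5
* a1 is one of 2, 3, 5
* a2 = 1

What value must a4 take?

2

a2 has just one choice, so a2 = 1.
That leaves a3 = 4.
a5 has just one choice, so a5 = 5. So a1, a4 can't be 5.
So a4 = 2.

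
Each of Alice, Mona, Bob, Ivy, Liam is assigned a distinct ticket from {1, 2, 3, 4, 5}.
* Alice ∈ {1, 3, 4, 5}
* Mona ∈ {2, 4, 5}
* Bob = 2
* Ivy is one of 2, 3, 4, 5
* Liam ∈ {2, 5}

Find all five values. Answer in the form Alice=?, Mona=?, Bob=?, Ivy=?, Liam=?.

Bob has just one choice, so Bob = 2. Strike 2 from Mona, Ivy, Liam.
Liam has just one choice, so Liam = 5. So Alice, Mona, Ivy can't be 5.
Mona's domain is down to {4}, so Mona = 4. Eliminate 4 elsewhere: Alice, Ivy.
That leaves Ivy = 3. Eliminate 3 elsewhere: Alice.
That leaves Alice = 1.

Alice=1, Mona=4, Bob=2, Ivy=3, Liam=5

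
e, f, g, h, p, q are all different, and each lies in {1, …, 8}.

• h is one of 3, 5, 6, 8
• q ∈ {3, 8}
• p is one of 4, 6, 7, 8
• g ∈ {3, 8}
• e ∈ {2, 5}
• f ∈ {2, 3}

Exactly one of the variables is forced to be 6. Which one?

g and q between them cover only {3, 8} — a naked pair. Remove those values from f, h, p.
f has just one choice, so f = 2. So e can't be 2.
e's domain is down to {5}, so e = 5. Remove 5 from h.
So 6 goes to h.

h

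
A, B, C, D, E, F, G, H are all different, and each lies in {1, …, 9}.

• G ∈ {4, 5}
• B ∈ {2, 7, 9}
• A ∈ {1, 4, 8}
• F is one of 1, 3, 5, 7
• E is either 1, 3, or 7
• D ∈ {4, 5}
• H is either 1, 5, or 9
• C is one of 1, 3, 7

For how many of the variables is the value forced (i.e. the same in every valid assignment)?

Among the 8 variables, 2 fits only B (and all 8 values in {1, 2, 3, 4, 5, 7, 8, 9} must be used), so B = 2.
The 7 still-open variables draw from only 7 values {1, 3, 4, 5, 7, 8, 9}, so each is used; only A can be 8, hence A = 8.
Among the 6 still-open variables, 9 fits only H (and all 6 values in {1, 3, 4, 5, 7, 9} must be used), so H = 9.
The 2 variables D and G are confined to {4, 5}, which locks those values in; drop them from F.
Determined: A=8, B=2, H=9. The other variables each still have more than one consistent value. That makes 3.

3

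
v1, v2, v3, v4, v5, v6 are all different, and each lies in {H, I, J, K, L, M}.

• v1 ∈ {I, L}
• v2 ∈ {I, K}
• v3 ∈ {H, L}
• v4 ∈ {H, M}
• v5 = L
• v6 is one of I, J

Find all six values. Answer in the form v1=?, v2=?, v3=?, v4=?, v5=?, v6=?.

v5 must be L (only option left). Strike L from v1, v3.
That leaves v1 = I. Strike I from v2, v6.
That leaves v2 = K.
v3 has just one choice, so v3 = H. Strike H from v4.
v4 must be M (only option left).
v6's domain is down to {J}, so v6 = J.

v1=I, v2=K, v3=H, v4=M, v5=L, v6=J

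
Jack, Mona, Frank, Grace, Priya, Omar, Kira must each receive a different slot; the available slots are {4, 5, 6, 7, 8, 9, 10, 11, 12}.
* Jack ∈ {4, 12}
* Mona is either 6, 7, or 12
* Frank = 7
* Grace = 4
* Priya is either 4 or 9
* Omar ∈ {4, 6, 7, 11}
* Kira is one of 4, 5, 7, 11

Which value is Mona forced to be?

Frank must be 7 (only option left). Remove 7 from Mona, Omar, Kira.
Grace has just one choice, so Grace = 4. Eliminate 4 elsewhere: Jack, Priya, Omar, Kira.
Priya has just one choice, so Priya = 9.
That leaves Jack = 12. Remove 12 from Mona.
So Mona = 6.

6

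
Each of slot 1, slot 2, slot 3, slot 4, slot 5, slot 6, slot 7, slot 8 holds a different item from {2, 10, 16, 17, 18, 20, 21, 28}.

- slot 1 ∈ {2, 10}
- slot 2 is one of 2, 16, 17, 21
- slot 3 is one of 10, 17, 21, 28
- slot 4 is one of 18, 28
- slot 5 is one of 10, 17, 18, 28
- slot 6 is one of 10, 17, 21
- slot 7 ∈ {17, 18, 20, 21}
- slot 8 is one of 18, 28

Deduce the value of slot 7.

20

Among the 8 variables, 16 fits only slot 2 (and all 8 values in {2, 10, 16, 17, 18, 20, 21, 28} must be used), so slot 2 = 16.
Among the 7 still-open variables, 2 fits only slot 1 (and all 7 values in {2, 10, 17, 18, 20, 21, 28} must be used), so slot 1 = 2.
The 6 still-open variables draw from only 6 values {10, 17, 18, 20, 21, 28}, so each is used; only slot 7 can be 20, hence slot 7 = 20.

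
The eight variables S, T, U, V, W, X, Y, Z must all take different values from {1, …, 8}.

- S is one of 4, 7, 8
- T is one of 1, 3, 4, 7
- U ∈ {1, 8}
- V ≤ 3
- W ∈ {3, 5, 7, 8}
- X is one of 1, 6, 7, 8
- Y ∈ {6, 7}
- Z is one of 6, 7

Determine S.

Among the 8 variables, 2 fits only V (and all 8 values in {1, 2, 3, 4, 5, 6, 7, 8} must be used), so V = 2.
The 7 still-open variables together cover exactly {1, 3, 4, 5, 6, 7, 8} — 7 values for 7 variables — and 5 appears only in W's list, so W = 5.
Among the 6 still-open variables, 3 fits only T (and all 6 values in {1, 3, 4, 6, 7, 8} must be used), so T = 3.
Among the 5 still-open variables, 4 fits only S (and all 5 values in {1, 4, 6, 7, 8} must be used), so S = 4.

4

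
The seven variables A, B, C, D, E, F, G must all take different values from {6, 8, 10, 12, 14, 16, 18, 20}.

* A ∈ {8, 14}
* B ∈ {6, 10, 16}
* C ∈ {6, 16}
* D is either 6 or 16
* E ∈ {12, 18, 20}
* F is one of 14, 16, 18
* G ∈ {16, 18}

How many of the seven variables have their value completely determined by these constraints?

4

C and D share exactly the 2 values {6, 16}; by pigeonhole those values go to them, so strike 6, 16 from B, F, G.
B has just one choice, so B = 10.
G's domain is down to {18}, so G = 18. So E, F can't be 18.
F has just one choice, so F = 14. Strike 14 from A.
That leaves A = 8.
Determined: A=8, B=10, F=14, G=18. The other variables each still have more than one consistent value. That makes 4.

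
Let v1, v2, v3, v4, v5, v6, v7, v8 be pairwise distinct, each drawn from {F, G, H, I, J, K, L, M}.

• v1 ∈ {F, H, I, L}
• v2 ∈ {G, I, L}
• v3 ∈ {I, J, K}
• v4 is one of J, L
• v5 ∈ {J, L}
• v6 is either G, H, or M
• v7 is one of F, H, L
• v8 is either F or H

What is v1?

Among the 8 variables, K fits only v3 (and all 8 values in {F, G, H, I, J, K, L, M} must be used), so v3 = K.
The 7 still-open variables together cover exactly {F, G, H, I, J, L, M} — 7 values for 7 variables — and M appears only in v6's list, so v6 = M.
The 6 still-open variables together cover exactly {F, G, H, I, J, L} — 6 values for 6 variables — and G appears only in v2's list, so v2 = G.
The 5 still-open variables together cover exactly {F, H, I, J, L} — 5 values for 5 variables — and I appears only in v1's list, so v1 = I.

I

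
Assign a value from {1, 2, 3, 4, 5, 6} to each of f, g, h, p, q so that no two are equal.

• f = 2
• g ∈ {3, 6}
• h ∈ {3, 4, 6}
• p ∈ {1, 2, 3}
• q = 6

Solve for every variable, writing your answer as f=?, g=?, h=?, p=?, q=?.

f must be 2 (only option left). So p can't be 2.
q has just one choice, so q = 6. Remove 6 from g, h.
g's domain is down to {3}, so g = 3. So h, p can't be 3.
h has just one choice, so h = 4.
p has just one choice, so p = 1.

f=2, g=3, h=4, p=1, q=6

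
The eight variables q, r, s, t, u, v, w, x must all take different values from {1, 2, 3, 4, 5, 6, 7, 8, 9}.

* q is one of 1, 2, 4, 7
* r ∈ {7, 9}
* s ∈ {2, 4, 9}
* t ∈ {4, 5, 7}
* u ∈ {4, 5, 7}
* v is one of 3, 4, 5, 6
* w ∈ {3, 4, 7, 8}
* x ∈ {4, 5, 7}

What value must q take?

t, u, x between them cover only {4, 5, 7} — a naked triple. Remove those values from q, r, s, v, w.
r has just one choice, so r = 9. Remove 9 from s.
That leaves s = 2. So q can't be 2.
So q = 1.

1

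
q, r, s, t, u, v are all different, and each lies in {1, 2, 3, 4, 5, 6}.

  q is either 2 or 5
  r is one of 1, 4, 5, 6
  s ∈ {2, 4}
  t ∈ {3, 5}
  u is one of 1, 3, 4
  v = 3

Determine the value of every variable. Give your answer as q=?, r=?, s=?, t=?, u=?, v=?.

q=2, r=6, s=4, t=5, u=1, v=3

v must be 3 (only option left). So t, u can't be 3.
t has just one choice, so t = 5. Strike 5 from q, r.
q must be 2 (only option left). Strike 2 from s.
s's domain is down to {4}, so s = 4. Eliminate 4 elsewhere: r, u.
u must be 1 (only option left). Remove 1 from r.
r must be 6 (only option left).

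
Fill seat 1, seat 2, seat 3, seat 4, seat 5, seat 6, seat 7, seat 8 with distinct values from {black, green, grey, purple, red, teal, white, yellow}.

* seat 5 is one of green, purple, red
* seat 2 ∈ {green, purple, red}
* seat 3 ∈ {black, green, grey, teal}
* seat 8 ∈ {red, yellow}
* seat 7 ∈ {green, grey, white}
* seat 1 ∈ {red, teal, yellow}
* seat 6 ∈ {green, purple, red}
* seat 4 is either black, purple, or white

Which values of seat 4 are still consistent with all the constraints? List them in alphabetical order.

The 3 variables seat 2, seat 5, seat 6 are confined to {green, purple, red}, which locks those values in; drop them from seat 1, seat 3, seat 4, seat 7, seat 8.
seat 8 has just one choice, so seat 8 = yellow. So seat 1 can't be yellow.
seat 1's domain is down to {teal}, so seat 1 = teal. Remove teal from seat 3.
No further eliminations apply; seat 4 can still be any of black, white.

black, white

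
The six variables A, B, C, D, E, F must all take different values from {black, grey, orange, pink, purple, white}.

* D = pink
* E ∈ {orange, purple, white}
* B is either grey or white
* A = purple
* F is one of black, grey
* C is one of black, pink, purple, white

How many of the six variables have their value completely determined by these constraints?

3

A has just one choice, so A = purple. So C, E can't be purple.
That leaves D = pink. Eliminate pink elsewhere: C.
The 4 still-open variables together cover exactly {black, grey, orange, white} — 4 values for 4 variables — and orange appears only in E's list, so E = orange.
Determined: A=purple, D=pink, E=orange. The other variables each still have more than one consistent value. That makes 3.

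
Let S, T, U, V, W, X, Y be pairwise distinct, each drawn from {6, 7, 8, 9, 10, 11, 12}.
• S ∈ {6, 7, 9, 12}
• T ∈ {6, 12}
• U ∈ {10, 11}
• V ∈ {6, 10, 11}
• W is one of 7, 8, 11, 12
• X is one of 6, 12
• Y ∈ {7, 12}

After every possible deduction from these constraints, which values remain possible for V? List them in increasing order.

The 7 variables draw from only 7 values {6, 7, 8, 9, 10, 11, 12}, so each is used; only W can be 8, hence W = 8.
The 6 still-open variables together cover exactly {6, 7, 9, 10, 11, 12} — 6 values for 6 variables — and 9 appears only in S's list, so S = 9.
The 5 still-open variables draw from only 5 values {6, 7, 10, 11, 12}, so each is used; only Y can be 7, hence Y = 7.
T and X between them cover only {6, 12} — a naked pair. Remove those values from V.
No further eliminations apply; V can still be any of 10, 11.

10, 11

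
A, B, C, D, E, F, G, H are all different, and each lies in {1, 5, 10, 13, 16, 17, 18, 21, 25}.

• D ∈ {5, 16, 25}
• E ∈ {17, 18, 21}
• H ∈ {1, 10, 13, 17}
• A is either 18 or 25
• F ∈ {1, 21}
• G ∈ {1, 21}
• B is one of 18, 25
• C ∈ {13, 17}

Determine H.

The 2 variables A and B are confined to {18, 25}, which locks those values in; drop them from D, E.
The 2 variables F and G are confined to {1, 21}, which locks those values in; drop them from E, H.
E has just one choice, so E = 17. Eliminate 17 elsewhere: C, H.
C has just one choice, so C = 13. Eliminate 13 elsewhere: H.
So H = 10.

10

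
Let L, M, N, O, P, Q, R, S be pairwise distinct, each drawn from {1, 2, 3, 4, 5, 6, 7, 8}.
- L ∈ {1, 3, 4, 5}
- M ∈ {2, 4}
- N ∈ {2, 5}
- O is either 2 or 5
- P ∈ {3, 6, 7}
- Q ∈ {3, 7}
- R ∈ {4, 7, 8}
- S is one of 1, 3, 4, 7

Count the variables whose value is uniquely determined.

The 8 variables draw from only 8 values {1, 2, 3, 4, 5, 6, 7, 8}, so each is used; only P can be 6, hence P = 6.
The 7 still-open variables together cover exactly {1, 2, 3, 4, 5, 7, 8} — 7 values for 7 variables — and 8 appears only in R's list, so R = 8.
The 2 variables N and O are confined to {2, 5}, which locks those values in; drop them from L, M.
M has just one choice, so M = 4. Remove 4 from L, S.
Determined: M=4, P=6, R=8. The other variables each still have more than one consistent value. That makes 3.

3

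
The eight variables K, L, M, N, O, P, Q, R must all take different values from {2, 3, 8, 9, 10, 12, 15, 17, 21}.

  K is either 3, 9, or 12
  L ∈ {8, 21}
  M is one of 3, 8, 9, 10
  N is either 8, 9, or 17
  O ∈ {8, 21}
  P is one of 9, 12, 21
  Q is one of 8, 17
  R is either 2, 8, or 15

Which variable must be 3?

K

The 2 variables L and O are confined to {8, 21}, which locks those values in; drop them from M, N, P, Q, R.
Q must be 17 (only option left). Remove 17 from N.
N's domain is down to {9}, so N = 9. So K, M, P can't be 9.
P must be 12 (only option left). Remove 12 from K.
So 3 goes to K.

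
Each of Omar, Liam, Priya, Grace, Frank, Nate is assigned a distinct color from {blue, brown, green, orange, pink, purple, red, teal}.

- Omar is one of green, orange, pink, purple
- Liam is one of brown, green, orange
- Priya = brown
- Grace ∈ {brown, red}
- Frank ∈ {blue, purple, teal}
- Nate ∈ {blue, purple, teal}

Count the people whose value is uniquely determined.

2

Priya's domain is down to {brown}, so Priya = brown. So Liam, Grace can't be brown.
Grace has just one choice, so Grace = red.
Determined: Priya=brown, Grace=red. The other people each still have more than one consistent value. That makes 2.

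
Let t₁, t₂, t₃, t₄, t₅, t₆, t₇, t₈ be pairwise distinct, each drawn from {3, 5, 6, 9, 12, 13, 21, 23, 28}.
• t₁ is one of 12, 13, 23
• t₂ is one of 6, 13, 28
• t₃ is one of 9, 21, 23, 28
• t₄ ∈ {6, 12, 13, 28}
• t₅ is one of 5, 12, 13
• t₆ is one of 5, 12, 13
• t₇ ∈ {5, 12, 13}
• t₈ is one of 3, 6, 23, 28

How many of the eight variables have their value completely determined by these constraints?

2

t₅, t₆, t₇ between them cover only {5, 12, 13} — a naked triple. Remove those values from t₁, t₂, t₄.
t₁ has just one choice, so t₁ = 23. Eliminate 23 elsewhere: t₃, t₈.
t₂ and t₄ share exactly the 2 values {6, 28}; by pigeonhole those values go to them, so strike 6, 28 from t₃, t₈.
t₈ has just one choice, so t₈ = 3.
Determined: t₁=23, t₈=3. The other variables each still have more than one consistent value. That makes 2.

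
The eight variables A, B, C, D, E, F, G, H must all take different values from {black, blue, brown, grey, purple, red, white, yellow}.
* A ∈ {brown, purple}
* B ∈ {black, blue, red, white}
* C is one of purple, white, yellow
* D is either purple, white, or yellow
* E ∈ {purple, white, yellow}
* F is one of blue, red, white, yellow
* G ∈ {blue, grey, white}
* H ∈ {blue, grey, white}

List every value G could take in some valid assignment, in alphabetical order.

blue, grey

Among the 8 variables, black fits only B (and all 8 values in {black, blue, brown, grey, purple, red, white, yellow} must be used), so B = black.
The 7 still-open variables together cover exactly {blue, brown, grey, purple, red, white, yellow} — 7 values for 7 variables — and brown appears only in A's list, so A = brown.
The 6 still-open variables draw from only 6 values {blue, grey, purple, red, white, yellow}, so each is used; only F can be red, hence F = red.
C, D, E between them cover only {purple, white, yellow} — a naked triple. Remove those values from G, H.
No further eliminations apply; G can still be any of blue, grey.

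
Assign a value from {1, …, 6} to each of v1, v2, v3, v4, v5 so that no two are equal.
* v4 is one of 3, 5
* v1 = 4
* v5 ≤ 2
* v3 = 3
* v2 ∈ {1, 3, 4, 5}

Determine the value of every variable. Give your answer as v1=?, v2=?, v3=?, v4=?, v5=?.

v1 must be 4 (only option left). So v2 can't be 4.
That leaves v3 = 3. Eliminate 3 elsewhere: v2, v4.
That leaves v4 = 5. Eliminate 5 elsewhere: v2.
v2 must be 1 (only option left). Strike 1 from v5.
That leaves v5 = 2.

v1=4, v2=1, v3=3, v4=5, v5=2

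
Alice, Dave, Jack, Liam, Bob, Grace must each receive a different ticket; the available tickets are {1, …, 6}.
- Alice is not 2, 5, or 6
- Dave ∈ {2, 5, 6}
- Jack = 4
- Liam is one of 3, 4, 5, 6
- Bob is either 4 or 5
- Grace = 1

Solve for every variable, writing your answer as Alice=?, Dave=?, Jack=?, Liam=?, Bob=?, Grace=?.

Alice=3, Dave=2, Jack=4, Liam=6, Bob=5, Grace=1

Jack must be 4 (only option left). Remove 4 from Alice, Liam, Bob.
That leaves Bob = 5. Eliminate 5 elsewhere: Dave, Liam.
That leaves Grace = 1. So Alice can't be 1.
That leaves Alice = 3. Strike 3 from Liam.
Liam has just one choice, so Liam = 6. Strike 6 from Dave.
Dave's domain is down to {2}, so Dave = 2.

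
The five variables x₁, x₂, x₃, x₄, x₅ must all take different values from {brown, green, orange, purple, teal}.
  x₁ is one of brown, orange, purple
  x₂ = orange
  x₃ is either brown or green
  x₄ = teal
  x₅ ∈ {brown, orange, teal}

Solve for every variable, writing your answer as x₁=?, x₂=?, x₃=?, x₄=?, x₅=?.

x₁=purple, x₂=orange, x₃=green, x₄=teal, x₅=brown

x₂ must be orange (only option left). So x₁, x₅ can't be orange.
x₄ must be teal (only option left). Strike teal from x₅.
x₅ has just one choice, so x₅ = brown. So x₁, x₃ can't be brown.
x₁ has just one choice, so x₁ = purple.
That leaves x₃ = green.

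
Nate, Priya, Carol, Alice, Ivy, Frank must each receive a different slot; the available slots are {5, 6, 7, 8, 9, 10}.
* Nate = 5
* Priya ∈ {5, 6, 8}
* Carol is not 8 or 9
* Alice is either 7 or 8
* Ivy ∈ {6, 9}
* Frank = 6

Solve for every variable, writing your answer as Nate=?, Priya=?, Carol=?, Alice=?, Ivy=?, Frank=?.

Nate's domain is down to {5}, so Nate = 5. Strike 5 from Priya, Carol.
Frank must be 6 (only option left). So Priya, Carol, Ivy can't be 6.
Priya must be 8 (only option left). Eliminate 8 elsewhere: Alice.
Alice's domain is down to {7}, so Alice = 7. Remove 7 from Carol.
Ivy must be 9 (only option left).
Carol has just one choice, so Carol = 10.

Nate=5, Priya=8, Carol=10, Alice=7, Ivy=9, Frank=6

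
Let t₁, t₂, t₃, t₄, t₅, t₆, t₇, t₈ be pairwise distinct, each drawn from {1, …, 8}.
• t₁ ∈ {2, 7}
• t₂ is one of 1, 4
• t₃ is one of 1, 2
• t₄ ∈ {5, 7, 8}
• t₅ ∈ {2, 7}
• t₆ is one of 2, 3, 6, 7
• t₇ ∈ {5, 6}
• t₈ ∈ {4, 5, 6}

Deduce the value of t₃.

1

The 8 variables draw from only 8 values {1, 2, 3, 4, 5, 6, 7, 8}, so each is used; only t₆ can be 3, hence t₆ = 3.
The 7 still-open variables together cover exactly {1, 2, 4, 5, 6, 7, 8} — 7 values for 7 variables — and 8 appears only in t₄'s list, so t₄ = 8.
t₁ and t₅ share exactly the 2 values {2, 7}; by pigeonhole those values go to them, so strike 2, 7 from t₃.
So t₃ = 1.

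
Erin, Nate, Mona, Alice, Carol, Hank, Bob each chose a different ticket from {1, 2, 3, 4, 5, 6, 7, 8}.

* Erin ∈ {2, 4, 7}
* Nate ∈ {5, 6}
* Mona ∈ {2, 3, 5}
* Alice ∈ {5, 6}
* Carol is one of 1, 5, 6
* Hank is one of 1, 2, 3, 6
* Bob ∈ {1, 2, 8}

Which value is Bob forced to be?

8

Nate and Alice share exactly the 2 values {5, 6}; by pigeonhole those values go to them, so strike 5, 6 from Mona, Carol, Hank.
Carol has just one choice, so Carol = 1. Remove 1 from Hank, Bob.
The 2 variables Mona and Hank are confined to {2, 3}, which locks those values in; drop them from Erin, Bob.
So Bob = 8.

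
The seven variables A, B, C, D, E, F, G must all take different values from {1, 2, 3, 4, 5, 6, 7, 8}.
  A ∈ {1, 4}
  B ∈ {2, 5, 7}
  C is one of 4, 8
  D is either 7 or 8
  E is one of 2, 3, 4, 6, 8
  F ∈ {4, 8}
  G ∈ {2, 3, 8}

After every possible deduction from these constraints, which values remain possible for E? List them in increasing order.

2, 3, 6

C and F between them cover only {4, 8} — a naked pair. Remove those values from A, D, E, G.
A has just one choice, so A = 1.
That leaves D = 7. Eliminate 7 elsewhere: B.
No further eliminations apply; E can still be any of 2, 3, 6.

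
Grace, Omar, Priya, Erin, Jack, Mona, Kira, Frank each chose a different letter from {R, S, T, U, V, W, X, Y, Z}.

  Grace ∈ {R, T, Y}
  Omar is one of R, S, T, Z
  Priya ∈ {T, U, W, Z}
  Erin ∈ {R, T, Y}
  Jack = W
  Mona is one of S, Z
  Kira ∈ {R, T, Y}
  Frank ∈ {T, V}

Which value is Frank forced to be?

Jack's domain is down to {W}, so Jack = W. Strike W from Priya.
The 7 still-open variables together cover exactly {R, S, T, U, V, Y, Z} — 7 values for 7 variables — and U appears only in Priya's list, so Priya = U.
The 6 still-open variables together cover exactly {R, S, T, V, Y, Z} — 6 values for 6 variables — and V appears only in Frank's list, so Frank = V.

V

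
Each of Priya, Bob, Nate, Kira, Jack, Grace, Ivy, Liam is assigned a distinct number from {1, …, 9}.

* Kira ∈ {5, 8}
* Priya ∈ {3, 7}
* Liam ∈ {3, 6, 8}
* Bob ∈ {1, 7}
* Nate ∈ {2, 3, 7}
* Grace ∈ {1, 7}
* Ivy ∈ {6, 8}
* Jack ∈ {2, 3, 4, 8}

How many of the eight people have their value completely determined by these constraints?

The 8 variables draw from only 8 values {1, 2, 3, 4, 5, 6, 7, 8}, so each is used; only Jack can be 4, hence Jack = 4.
The 7 still-open variables draw from only 7 values {1, 2, 3, 5, 6, 7, 8}, so each is used; only Nate can be 2, hence Nate = 2.
Among the 6 still-open variables, 5 fits only Kira (and all 6 values in {1, 3, 5, 6, 7, 8} must be used), so Kira = 5.
Bob and Grace between them cover only {1, 7} — a naked pair. Remove those values from Priya.
Priya has just one choice, so Priya = 3. Remove 3 from Liam.
Determined: Priya=3, Nate=2, Kira=5, Jack=4. The other people each still have more than one consistent value. That makes 4.

4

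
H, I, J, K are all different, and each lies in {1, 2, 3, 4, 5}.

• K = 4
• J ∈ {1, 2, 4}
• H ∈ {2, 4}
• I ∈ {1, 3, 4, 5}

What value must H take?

2

K has just one choice, so K = 4. Eliminate 4 elsewhere: H, I, J.
So H = 2.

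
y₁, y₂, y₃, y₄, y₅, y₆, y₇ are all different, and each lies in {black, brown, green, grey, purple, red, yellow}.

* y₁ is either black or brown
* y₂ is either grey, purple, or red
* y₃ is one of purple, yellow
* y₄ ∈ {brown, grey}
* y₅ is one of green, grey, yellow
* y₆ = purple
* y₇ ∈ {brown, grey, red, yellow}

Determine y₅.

y₆ must be purple (only option left). Eliminate purple elsewhere: y₂, y₃.
y₃'s domain is down to {yellow}, so y₃ = yellow. Eliminate yellow elsewhere: y₅, y₇.
The 5 still-open variables together cover exactly {black, brown, green, grey, red} — 5 values for 5 variables — and black appears only in y₁'s list, so y₁ = black.
Among the 4 still-open variables, green fits only y₅ (and all 4 values in {brown, green, grey, red} must be used), so y₅ = green.

green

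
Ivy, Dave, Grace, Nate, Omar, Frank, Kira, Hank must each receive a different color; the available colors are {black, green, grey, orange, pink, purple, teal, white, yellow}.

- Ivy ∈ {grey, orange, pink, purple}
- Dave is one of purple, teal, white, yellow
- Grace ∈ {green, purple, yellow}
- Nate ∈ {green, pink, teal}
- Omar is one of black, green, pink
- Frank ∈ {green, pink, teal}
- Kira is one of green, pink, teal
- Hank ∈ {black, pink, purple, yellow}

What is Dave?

white

The 3 variables Nate, Frank, Kira are confined to {green, pink, teal}, which locks those values in; drop them from Ivy, Dave, Grace, Omar, Hank.
Omar must be black (only option left). Strike black from Hank.
Grace and Hank share exactly the 2 values {purple, yellow}; by pigeonhole those values go to them, so strike purple, yellow from Ivy, Dave.
So Dave = white.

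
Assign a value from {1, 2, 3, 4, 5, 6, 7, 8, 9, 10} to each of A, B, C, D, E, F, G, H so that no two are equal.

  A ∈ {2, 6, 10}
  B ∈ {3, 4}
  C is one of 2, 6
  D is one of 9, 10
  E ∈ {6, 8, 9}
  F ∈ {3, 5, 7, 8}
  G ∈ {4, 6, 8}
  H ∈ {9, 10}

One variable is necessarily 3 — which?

B

D and H share exactly the 2 values {9, 10}; by pigeonhole those values go to them, so strike 9, 10 from A, E.
A and C between them cover only {2, 6} — a naked pair. Remove those values from E, G.
E's domain is down to {8}, so E = 8. Strike 8 from F, G.
That leaves G = 4. So B can't be 4.
So 3 goes to B.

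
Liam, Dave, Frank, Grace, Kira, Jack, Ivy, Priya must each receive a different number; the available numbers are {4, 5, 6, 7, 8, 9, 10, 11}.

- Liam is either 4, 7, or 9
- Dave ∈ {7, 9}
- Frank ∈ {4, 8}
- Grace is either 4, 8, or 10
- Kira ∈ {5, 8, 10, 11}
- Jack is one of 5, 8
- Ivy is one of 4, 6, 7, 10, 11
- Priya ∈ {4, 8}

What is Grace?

10

The 8 variables together cover exactly {4, 5, 6, 7, 8, 9, 10, 11} — 8 values for 8 variables — and 6 appears only in Ivy's list, so Ivy = 6.
The 7 still-open variables draw from only 7 values {4, 5, 7, 8, 9, 10, 11}, so each is used; only Kira can be 11, hence Kira = 11.
The 6 still-open variables together cover exactly {4, 5, 7, 8, 9, 10} — 6 values for 6 variables — and 5 appears only in Jack's list, so Jack = 5.
The 5 still-open variables draw from only 5 values {4, 7, 8, 9, 10}, so each is used; only Grace can be 10, hence Grace = 10.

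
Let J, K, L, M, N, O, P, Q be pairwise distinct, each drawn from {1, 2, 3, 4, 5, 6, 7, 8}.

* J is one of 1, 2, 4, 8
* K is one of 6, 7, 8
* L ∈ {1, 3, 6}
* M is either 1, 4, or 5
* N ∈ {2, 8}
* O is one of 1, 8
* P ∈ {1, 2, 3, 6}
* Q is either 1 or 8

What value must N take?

2

The 8 variables draw from only 8 values {1, 2, 3, 4, 5, 6, 7, 8}, so each is used; only M can be 5, hence M = 5.
The 7 still-open variables draw from only 7 values {1, 2, 3, 4, 6, 7, 8}, so each is used; only J can be 4, hence J = 4.
Among the 6 still-open variables, 7 fits only K (and all 6 values in {1, 2, 3, 6, 7, 8} must be used), so K = 7.
The 2 variables O and Q are confined to {1, 8}, which locks those values in; drop them from L, N, P.
So N = 2.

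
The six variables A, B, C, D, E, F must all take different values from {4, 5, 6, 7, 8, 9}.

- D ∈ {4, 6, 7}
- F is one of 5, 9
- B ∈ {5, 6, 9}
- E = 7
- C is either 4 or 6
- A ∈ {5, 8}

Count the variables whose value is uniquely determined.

2

E has just one choice, so E = 7. Remove 7 from D.
Among the 5 still-open variables, 8 fits only A (and all 5 values in {4, 5, 6, 8, 9} must be used), so A = 8.
The 2 variables C and D are confined to {4, 6}, which locks those values in; drop them from B.
Determined: A=8, E=7. The other variables each still have more than one consistent value. That makes 2.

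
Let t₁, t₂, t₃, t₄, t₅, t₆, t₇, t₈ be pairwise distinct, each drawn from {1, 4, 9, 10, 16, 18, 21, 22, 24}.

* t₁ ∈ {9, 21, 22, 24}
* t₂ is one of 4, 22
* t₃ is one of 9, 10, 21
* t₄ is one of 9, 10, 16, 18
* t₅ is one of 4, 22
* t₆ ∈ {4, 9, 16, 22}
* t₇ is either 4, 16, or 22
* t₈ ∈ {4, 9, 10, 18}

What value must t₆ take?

9

The 8 variables draw from only 8 values {4, 9, 10, 16, 18, 21, 22, 24}, so each is used; only t₁ can be 24, hence t₁ = 24.
The 7 still-open variables draw from only 7 values {4, 9, 10, 16, 18, 21, 22}, so each is used; only t₃ can be 21, hence t₃ = 21.
The 2 variables t₂ and t₅ are confined to {4, 22}, which locks those values in; drop them from t₆, t₇, t₈.
t₇ must be 16 (only option left). Strike 16 from t₄, t₆.
So t₆ = 9.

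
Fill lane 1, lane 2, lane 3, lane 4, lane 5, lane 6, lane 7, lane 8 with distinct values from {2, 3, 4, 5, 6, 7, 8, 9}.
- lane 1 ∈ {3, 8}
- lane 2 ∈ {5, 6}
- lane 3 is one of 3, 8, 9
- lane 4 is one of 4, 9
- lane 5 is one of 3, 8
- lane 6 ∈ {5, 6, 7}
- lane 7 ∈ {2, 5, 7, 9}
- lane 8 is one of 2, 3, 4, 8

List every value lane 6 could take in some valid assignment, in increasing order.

lane 1 and lane 5 between them cover only {3, 8} — a naked pair. Remove those values from lane 3, lane 8.
lane 3's domain is down to {9}, so lane 3 = 9. Strike 9 from lane 4, lane 7.
That leaves lane 4 = 4. Remove 4 from lane 8.
lane 8's domain is down to {2}, so lane 8 = 2. Eliminate 2 elsewhere: lane 7.
No further eliminations apply; lane 6 can still be any of 5, 6, 7.

5, 6, 7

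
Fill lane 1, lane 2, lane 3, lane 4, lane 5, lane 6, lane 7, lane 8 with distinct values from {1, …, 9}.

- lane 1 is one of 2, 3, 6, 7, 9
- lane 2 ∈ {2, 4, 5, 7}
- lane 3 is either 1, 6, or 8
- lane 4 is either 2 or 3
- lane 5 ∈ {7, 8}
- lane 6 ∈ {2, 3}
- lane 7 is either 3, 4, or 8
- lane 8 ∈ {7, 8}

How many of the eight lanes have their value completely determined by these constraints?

lane 4 and lane 6 between them cover only {2, 3} — a naked pair. Remove those values from lane 1, lane 2, lane 7.
The 2 variables lane 5 and lane 8 are confined to {7, 8}, which locks those values in; drop them from lane 1, lane 2, lane 3, lane 7.
lane 7 has just one choice, so lane 7 = 4. Strike 4 from lane 2.
lane 2 must be 5 (only option left).
Determined: lane 2=5, lane 7=4. The other lanes each still have more than one consistent value. That makes 2.

2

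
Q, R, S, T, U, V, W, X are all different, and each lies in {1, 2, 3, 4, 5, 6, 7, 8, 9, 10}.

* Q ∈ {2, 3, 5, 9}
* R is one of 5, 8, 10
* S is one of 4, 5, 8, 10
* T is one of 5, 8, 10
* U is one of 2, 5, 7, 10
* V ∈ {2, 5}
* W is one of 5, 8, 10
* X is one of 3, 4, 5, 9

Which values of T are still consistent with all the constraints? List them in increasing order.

Among the 8 variables, 7 fits only U (and all 8 values in {2, 3, 4, 5, 7, 8, 9, 10} must be used), so U = 7.
R, T, W share exactly the 3 values {5, 8, 10}; by pigeonhole those values go to them, so strike 5, 8, 10 from Q, S, V, X.
That leaves S = 4. Remove 4 from X.
That leaves V = 2. So Q can't be 2.
No further eliminations apply; T can still be any of 5, 8, 10.

5, 8, 10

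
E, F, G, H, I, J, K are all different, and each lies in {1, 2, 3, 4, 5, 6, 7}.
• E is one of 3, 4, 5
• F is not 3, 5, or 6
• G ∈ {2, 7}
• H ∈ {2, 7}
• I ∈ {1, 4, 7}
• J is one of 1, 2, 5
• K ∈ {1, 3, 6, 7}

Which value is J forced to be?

5

The 7 variables draw from only 7 values {1, 2, 3, 4, 5, 6, 7}, so each is used; only K can be 6, hence K = 6.
The 6 still-open variables together cover exactly {1, 2, 3, 4, 5, 7} — 6 values for 6 variables — and 3 appears only in E's list, so E = 3.
The 5 still-open variables draw from only 5 values {1, 2, 4, 5, 7}, so each is used; only J can be 5, hence J = 5.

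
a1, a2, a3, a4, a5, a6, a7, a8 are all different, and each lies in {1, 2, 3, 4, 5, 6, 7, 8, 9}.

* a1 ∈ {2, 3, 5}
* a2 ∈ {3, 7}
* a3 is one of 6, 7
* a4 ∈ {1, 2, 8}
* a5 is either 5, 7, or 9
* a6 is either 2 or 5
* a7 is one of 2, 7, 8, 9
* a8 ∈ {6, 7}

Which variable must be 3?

a2

The 8 variables together cover exactly {1, 2, 3, 5, 6, 7, 8, 9} — 8 values for 8 variables — and 1 appears only in a4's list, so a4 = 1.
Among the 7 still-open variables, 8 fits only a7 (and all 7 values in {2, 3, 5, 6, 7, 8, 9} must be used), so a7 = 8.
The 6 still-open variables together cover exactly {2, 3, 5, 6, 7, 9} — 6 values for 6 variables — and 9 appears only in a5's list, so a5 = 9.
The 2 variables a3 and a8 are confined to {6, 7}, which locks those values in; drop them from a2.
So 3 goes to a2.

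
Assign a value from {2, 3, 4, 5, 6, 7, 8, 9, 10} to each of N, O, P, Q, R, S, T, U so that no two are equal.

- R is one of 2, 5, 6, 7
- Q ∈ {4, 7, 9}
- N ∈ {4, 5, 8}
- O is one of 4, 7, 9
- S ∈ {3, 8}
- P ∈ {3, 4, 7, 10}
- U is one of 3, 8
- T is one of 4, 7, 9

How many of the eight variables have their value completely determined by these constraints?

S and U between them cover only {3, 8} — a naked pair. Remove those values from N, P.
The 3 variables O, Q, T are confined to {4, 7, 9}, which locks those values in; drop them from N, P, R.
N has just one choice, so N = 5. Strike 5 from R.
P has just one choice, so P = 10.
Determined: N=5, P=10. The other variables each still have more than one consistent value. That makes 2.

2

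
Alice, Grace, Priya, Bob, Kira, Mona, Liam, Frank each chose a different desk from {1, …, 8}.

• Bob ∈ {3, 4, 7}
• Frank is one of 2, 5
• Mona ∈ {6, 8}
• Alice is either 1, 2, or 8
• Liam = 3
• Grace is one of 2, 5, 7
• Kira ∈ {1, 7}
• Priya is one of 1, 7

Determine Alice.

Liam has just one choice, so Liam = 3. Eliminate 3 elsewhere: Bob.
Among the 7 still-open variables, 4 fits only Bob (and all 7 values in {1, 2, 4, 5, 6, 7, 8} must be used), so Bob = 4.
The 6 still-open variables draw from only 6 values {1, 2, 5, 6, 7, 8}, so each is used; only Mona can be 6, hence Mona = 6.
The 5 still-open variables together cover exactly {1, 2, 5, 7, 8} — 5 values for 5 variables — and 8 appears only in Alice's list, so Alice = 8.

8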